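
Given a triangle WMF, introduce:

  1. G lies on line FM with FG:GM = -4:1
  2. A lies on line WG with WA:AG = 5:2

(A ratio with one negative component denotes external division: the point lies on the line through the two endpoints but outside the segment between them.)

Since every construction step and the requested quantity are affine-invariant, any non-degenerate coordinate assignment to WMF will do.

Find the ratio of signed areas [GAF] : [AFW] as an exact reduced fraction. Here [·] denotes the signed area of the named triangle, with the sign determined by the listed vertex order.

Assign W = (0, 0), M = (1, 0), F = (0, 1) — the answer is frame-independent, so this choice is without loss of generality.
1. G lies on line FM with FG:GM = -4:1 ⇒ G = (4/3, -1/3)
2. A lies on line WG with WA:AG = 5:2 ⇒ A = (20/21, -5/21)
2·[GAF] = -8/21, 2·[AFW] = 20/21
[GAF]:[AFW] = -8/21:20/21 = -2/5

[GAF]:[AFW] = -2/5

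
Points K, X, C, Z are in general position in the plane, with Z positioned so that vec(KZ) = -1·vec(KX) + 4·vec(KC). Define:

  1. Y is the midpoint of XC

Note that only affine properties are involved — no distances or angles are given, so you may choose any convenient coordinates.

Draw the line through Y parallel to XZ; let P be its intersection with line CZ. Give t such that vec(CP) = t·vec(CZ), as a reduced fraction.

Set K = (0, 0), X = (1, 0), C = (0, 1), Z = (-1, 4); any affine frame gives the same invariant.
1. Y is the midpoint of XC ⇒ Y = (1/2, 1/2)
through Y parallel to XZ: direction (-2, 4); meets CZ at P = (-1/2, 5/2)
P = C + t·(Z−C) with t = 1/2

t = 1/2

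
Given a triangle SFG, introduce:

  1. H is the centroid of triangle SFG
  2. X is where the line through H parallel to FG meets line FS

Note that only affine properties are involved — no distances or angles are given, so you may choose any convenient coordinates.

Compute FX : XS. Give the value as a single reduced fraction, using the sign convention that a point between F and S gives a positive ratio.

Set S = (0, 0), F = (1, 0), G = (0, 1); any affine frame gives the same invariant.
1. H is the centroid of triangle SFG ⇒ H = (1/3, 1/3)
2. X is where the line through H parallel to FG meets line FS ⇒ X = (2/3, 0)
X = F + t·(S−F) with t = 1/3, so FX:XS = t:(1−t) = 1/3:2/3

FX:XS = 1/2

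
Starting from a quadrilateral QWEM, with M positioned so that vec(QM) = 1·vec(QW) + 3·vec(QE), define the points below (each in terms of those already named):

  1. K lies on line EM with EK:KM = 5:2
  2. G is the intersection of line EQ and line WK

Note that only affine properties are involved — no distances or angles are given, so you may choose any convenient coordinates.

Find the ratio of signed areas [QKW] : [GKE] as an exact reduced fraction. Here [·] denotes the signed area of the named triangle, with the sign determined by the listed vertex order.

[QKW]:[GKE] = 34/75

Choose coordinates Q = (0, 0), W = (1, 0), E = (0, 1), M = (1, 3).
1. K lies on line EM with EK:KM = 5:2 ⇒ K = (5/7, 17/7)
2. G is the intersection of line EQ and line WK ⇒ G = (0, 17/2)
2·[QKW] = -17/7, 2·[GKE] = -75/14
[QKW]:[GKE] = -17/7:-75/14 = 34/75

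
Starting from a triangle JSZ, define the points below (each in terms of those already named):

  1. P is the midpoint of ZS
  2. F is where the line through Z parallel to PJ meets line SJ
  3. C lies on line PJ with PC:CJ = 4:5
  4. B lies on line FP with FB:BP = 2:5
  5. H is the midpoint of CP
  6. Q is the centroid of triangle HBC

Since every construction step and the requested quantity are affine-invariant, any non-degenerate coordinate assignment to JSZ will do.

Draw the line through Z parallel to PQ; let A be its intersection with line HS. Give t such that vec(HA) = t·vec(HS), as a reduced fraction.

t = -71/61

Work in coordinates with J = (0, 0), S = (1, 0), Z = (0, 1).
1. P is the midpoint of ZS ⇒ P = (1/2, 1/2)
2. F is where the line through Z parallel to PJ meets line SJ ⇒ F = (-1, 0)
3. C lies on line PJ with PC:CJ = 4:5 ⇒ C = (5/18, 5/18)
4. B lies on line FP with FB:BP = 2:5 ⇒ B = (-4/7, 1/7)
5. H is the midpoint of CP ⇒ H = (7/18, 7/18)
6. Q is the centroid of triangle HBC ⇒ Q = (2/63, 17/63)
through Z parallel to PQ: direction (-59/126, -29/126); meets HS at A = (-59/183, 154/183)
A = H + t·(S−H) with t = -71/61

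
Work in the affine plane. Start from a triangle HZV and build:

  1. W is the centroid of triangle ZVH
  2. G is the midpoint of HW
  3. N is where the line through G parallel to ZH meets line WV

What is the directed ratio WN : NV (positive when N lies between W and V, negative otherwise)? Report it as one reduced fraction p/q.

WN:NV = -1/5

Work in coordinates with H = (0, 0), Z = (1, 0), V = (0, 1).
1. W is the centroid of triangle ZVH ⇒ W = (1/3, 1/3)
2. G is the midpoint of HW ⇒ G = (1/6, 1/6)
3. N is where the line through G parallel to ZH meets line WV ⇒ N = (5/12, 1/6)
N = W + t·(V−W) with t = -1/4, so WN:NV = t:(1−t) = -1/4:5/4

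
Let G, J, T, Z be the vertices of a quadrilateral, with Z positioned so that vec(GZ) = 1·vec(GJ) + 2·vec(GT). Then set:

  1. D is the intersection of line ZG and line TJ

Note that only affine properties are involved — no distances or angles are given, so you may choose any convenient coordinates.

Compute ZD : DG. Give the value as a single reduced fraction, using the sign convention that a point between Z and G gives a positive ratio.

Assign G = (0, 0), J = (1, 0), T = (0, 1), Z = (1, 2) — the answer is frame-independent, so this choice is without loss of generality.
1. D is the intersection of line ZG and line TJ ⇒ D = (1/3, 2/3)
D = Z + t·(G−Z) with t = 2/3, so ZD:DG = t:(1−t) = 2/3:1/3

ZD:DG = 2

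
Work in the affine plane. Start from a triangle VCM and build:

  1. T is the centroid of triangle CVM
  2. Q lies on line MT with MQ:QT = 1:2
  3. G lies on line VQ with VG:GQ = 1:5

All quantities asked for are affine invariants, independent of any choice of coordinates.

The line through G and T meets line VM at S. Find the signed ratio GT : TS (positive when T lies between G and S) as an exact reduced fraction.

Set V = (0, 0), C = (1, 0), M = (0, 1); any affine frame gives the same invariant.
1. T is the centroid of triangle CVM ⇒ T = (1/3, 1/3)
2. Q lies on line MT with MQ:QT = 1:2 ⇒ Q = (1/9, 7/9)
3. G lies on line VQ with VG:GQ = 1:5 ⇒ G = (1/54, 7/54)
line GT meets VM at S = (0, 2/17)
T = G + t·(S−G) with t = -17, so GT:TS = -17:18

GT:TS = -17/18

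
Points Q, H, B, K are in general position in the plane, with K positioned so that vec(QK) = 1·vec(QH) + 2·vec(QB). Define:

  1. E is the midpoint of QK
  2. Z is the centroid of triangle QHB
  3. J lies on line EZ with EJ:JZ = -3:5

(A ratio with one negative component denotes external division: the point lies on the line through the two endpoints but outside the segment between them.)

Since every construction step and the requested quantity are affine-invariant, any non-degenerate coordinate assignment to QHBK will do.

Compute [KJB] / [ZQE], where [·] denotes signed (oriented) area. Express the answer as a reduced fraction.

[KJB]:[ZQE] = -3/2

Choose coordinates Q = (0, 0), H = (1, 0), B = (0, 1), K = (1, 2).
1. E is the midpoint of QK ⇒ E = (1/2, 1)
2. Z is the centroid of triangle QHB ⇒ Z = (1/3, 1/3)
3. J lies on line EZ with EJ:JZ = -3:5 ⇒ J = (3/4, 2)
2·[KJB] = 1/4, 2·[ZQE] = -1/6
[KJB]:[ZQE] = 1/4:-1/6 = -3/2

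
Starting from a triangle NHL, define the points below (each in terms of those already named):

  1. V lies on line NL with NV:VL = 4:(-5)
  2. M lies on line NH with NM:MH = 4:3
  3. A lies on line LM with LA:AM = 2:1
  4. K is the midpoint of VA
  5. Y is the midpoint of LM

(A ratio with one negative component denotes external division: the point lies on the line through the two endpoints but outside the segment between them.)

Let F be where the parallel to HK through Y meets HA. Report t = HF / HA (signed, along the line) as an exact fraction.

Choose coordinates N = (0, 0), H = (1, 0), L = (0, 1).
1. V lies on line NL with NV:VL = 4:(-5) ⇒ V = (0, -4)
2. M lies on line NH with NM:MH = 4:3 ⇒ M = (4/7, 0)
3. A lies on line LM with LA:AM = 2:1 ⇒ A = (8/21, 1/3)
4. K is the midpoint of VA ⇒ K = (4/21, -11/6)
5. Y is the midpoint of LM ⇒ Y = (2/7, 1/2)
through Y parallel to HK: direction (-17/21, -11/6); meets HA at F = (101/413, 24/59)
F = H + t·(A−H) with t = 72/59

t = 72/59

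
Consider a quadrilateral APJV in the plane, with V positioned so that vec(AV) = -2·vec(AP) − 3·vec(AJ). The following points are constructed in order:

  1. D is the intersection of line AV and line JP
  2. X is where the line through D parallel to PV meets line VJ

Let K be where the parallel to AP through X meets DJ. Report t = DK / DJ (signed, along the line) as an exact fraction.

t = -3

Set A = (0, 0), P = (1, 0), J = (0, 1), V = (-2, -3); any affine frame gives the same invariant.
1. D is the intersection of line AV and line JP ⇒ D = (2/5, 3/5)
2. X is where the line through D parallel to PV meets line VJ ⇒ X = (-4/5, -3/5)
through X parallel to AP: direction (1, 0); meets DJ at K = (8/5, -3/5)
K = D + t·(J−D) with t = -3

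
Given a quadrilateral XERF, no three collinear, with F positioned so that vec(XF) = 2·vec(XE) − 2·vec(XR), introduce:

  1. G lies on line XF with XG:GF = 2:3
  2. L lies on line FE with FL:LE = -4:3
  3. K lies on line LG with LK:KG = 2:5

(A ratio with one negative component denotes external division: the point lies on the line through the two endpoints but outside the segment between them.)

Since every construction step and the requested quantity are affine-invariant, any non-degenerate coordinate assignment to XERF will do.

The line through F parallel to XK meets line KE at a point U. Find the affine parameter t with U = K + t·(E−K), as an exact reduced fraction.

Choose coordinates X = (0, 0), E = (1, 0), R = (0, 1), F = (2, -2).
1. G lies on line XF with XG:GF = 2:3 ⇒ G = (4/5, -4/5)
2. L lies on line FE with FL:LE = -4:3 ⇒ L = (-2, 6)
3. K lies on line LG with LK:KG = 2:5 ⇒ K = (-6/5, 142/35)
through F parallel to XK: direction (-6/5, 142/35); meets KE at U = (674/355, -58/35)
U = K + t·(E−K) with t = 100/71

t = 100/71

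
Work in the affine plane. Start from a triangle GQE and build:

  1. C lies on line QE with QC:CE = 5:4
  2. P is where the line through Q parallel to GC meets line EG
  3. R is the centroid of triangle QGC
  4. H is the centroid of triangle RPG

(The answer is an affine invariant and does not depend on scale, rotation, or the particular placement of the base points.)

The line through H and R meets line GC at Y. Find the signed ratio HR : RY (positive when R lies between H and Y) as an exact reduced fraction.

Work in coordinates with G = (0, 0), Q = (1, 0), E = (0, 1).
1. C lies on line QE with QC:CE = 5:4 ⇒ C = (4/9, 5/9)
2. P is where the line through Q parallel to GC meets line EG ⇒ P = (0, -5/4)
3. R is the centroid of triangle QGC ⇒ R = (13/27, 5/27)
4. H is the centroid of triangle RPG ⇒ H = (13/81, -115/324)
line HR meets GC at Y = (13/9, 65/36)
R = H + t·(Y−H) with t = 1/4, so HR:RY = 1/4:3/4

HR:RY = 1/3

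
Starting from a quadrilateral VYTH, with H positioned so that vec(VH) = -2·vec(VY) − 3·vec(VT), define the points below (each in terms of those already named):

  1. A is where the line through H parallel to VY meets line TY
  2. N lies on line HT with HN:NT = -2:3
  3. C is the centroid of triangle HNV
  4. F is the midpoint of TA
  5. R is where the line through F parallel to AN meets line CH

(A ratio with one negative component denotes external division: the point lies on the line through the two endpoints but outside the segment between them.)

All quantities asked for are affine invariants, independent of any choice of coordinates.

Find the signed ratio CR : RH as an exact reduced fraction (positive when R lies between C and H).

CR:RH = -1/18

Set V = (0, 0), Y = (1, 0), T = (0, 1), H = (-2, -3); any affine frame gives the same invariant.
1. A is where the line through H parallel to VY meets line TY ⇒ A = (4, -3)
2. N lies on line HT with HN:NT = -2:3 ⇒ N = (-6, -11)
3. C is the centroid of triangle HNV ⇒ C = (-8/3, -14/3)
4. F is the midpoint of TA ⇒ F = (2, -1)
5. R is where the line through F parallel to AN meets line CH ⇒ R = (-46/17, -81/17)
R = C + t·(H−C) with t = -1/17, so CR:RH = t:(1−t) = -1/17:18/17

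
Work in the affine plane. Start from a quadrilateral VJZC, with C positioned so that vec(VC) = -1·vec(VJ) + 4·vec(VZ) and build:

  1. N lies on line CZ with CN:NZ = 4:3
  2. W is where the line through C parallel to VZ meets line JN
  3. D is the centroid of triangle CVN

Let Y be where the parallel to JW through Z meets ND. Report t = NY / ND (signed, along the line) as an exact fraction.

t = 9/4

Work in coordinates with V = (0, 0), J = (1, 0), Z = (0, 1), C = (-1, 4).
1. N lies on line CZ with CN:NZ = 4:3 ⇒ N = (-3/7, 16/7)
2. W is where the line through C parallel to VZ meets line JN ⇒ W = (-1, 16/5)
3. D is the centroid of triangle CVN ⇒ D = (-10/21, 44/21)
through Z parallel to JW: direction (-2, 16/5); meets ND at Y = (-15/28, 13/7)
Y = N + t·(D−N) with t = 9/4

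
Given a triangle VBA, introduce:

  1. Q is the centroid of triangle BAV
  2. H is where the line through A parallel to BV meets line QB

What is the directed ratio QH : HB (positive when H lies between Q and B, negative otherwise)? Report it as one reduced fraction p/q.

QH:HB = -2/3

Choose coordinates V = (0, 0), B = (1, 0), A = (0, 1).
1. Q is the centroid of triangle BAV ⇒ Q = (1/3, 1/3)
2. H is where the line through A parallel to BV meets line QB ⇒ H = (-1, 1)
H = Q + t·(B−Q) with t = -2, so QH:HB = t:(1−t) = -2:3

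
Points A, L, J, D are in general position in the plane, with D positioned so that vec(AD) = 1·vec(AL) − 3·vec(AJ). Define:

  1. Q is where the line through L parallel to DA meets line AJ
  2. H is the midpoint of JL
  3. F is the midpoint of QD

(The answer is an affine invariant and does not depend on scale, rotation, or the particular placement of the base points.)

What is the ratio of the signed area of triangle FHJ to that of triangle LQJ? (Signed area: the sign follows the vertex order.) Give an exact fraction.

[FHJ]:[LQJ] = 1/8

Set A = (0, 0), L = (1, 0), J = (0, 1), D = (1, -3); any affine frame gives the same invariant.
1. Q is where the line through L parallel to DA meets line AJ ⇒ Q = (0, 3)
2. H is the midpoint of JL ⇒ H = (1/2, 1/2)
3. F is the midpoint of QD ⇒ F = (1/2, 0)
2·[FHJ] = 1/4, 2·[LQJ] = 2
[FHJ]:[LQJ] = 1/4:2 = 1/8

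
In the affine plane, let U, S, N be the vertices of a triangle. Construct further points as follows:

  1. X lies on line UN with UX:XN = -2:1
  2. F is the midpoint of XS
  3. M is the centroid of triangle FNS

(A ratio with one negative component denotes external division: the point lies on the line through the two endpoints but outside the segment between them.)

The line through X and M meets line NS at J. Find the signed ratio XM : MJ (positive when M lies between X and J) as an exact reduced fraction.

XM:MJ = 5

Assign U = (0, 0), S = (1, 0), N = (0, 1) — the answer is frame-independent, so this choice is without loss of generality.
1. X lies on line UN with UX:XN = -2:1 ⇒ X = (0, 2)
2. F is the midpoint of XS ⇒ F = (1/2, 1)
3. M is the centroid of triangle FNS ⇒ M = (1/2, 2/3)
line XM meets NS at J = (3/5, 2/5)
M = X + t·(J−X) with t = 5/6, so XM:MJ = 5/6:1/6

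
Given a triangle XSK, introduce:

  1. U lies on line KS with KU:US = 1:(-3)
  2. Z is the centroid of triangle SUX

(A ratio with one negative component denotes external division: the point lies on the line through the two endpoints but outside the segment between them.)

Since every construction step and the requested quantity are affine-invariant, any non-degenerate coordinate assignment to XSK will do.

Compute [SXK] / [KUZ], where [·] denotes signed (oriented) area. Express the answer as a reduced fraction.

Set X = (0, 0), S = (1, 0), K = (0, 1); any affine frame gives the same invariant.
1. U lies on line KS with KU:US = 1:(-3) ⇒ U = (-1/2, 3/2)
2. Z is the centroid of triangle SUX ⇒ Z = (1/6, 1/2)
2·[SXK] = -1, 2·[KUZ] = 1/6
[SXK]:[KUZ] = -1:1/6 = -6

[SXK]:[KUZ] = -6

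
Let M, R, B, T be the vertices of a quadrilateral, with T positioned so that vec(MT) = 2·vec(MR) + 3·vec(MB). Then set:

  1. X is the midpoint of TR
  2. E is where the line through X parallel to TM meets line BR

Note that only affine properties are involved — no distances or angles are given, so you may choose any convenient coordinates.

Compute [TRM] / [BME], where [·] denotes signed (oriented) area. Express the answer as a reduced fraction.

[TRM]:[BME] = -30/7

Choose coordinates M = (0, 0), R = (1, 0), B = (0, 1), T = (2, 3).
1. X is the midpoint of TR ⇒ X = (3/2, 3/2)
2. E is where the line through X parallel to TM meets line BR ⇒ E = (7/10, 3/10)
2·[TRM] = -3, 2·[BME] = 7/10
[TRM]:[BME] = -3:7/10 = -30/7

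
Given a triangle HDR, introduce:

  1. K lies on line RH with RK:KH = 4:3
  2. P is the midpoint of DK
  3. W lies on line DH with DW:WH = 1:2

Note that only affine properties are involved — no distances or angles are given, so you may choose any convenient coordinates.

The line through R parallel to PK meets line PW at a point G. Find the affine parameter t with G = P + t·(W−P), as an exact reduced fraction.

Choose coordinates H = (0, 0), D = (1, 0), R = (0, 1).
1. K lies on line RH with RK:KH = 4:3 ⇒ K = (0, 3/7)
2. P is the midpoint of DK ⇒ P = (1/2, 3/14)
3. W lies on line DH with DW:WH = 1:2 ⇒ W = (2/3, 0)
through R parallel to PK: direction (-1/2, 3/14); meets PW at G = (-1/6, 15/14)
G = P + t·(W−P) with t = -4

t = -4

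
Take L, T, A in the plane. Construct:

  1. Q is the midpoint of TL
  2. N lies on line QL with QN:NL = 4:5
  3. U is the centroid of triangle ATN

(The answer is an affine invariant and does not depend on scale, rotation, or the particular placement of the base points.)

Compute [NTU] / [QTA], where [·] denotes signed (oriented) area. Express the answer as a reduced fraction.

Set L = (0, 0), T = (1, 0), A = (0, 1); any affine frame gives the same invariant.
1. Q is the midpoint of TL ⇒ Q = (1/2, 0)
2. N lies on line QL with QN:NL = 4:5 ⇒ N = (5/18, 0)
3. U is the centroid of triangle ATN ⇒ U = (23/54, 1/3)
2·[NTU] = 13/54, 2·[QTA] = 1/2
[NTU]:[QTA] = 13/54:1/2 = 13/27

[NTU]:[QTA] = 13/27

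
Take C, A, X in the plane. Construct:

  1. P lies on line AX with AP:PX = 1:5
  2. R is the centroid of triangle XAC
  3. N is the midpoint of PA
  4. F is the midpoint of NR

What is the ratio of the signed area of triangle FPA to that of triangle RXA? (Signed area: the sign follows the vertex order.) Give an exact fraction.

Set C = (0, 0), A = (1, 0), X = (0, 1); any affine frame gives the same invariant.
1. P lies on line AX with AP:PX = 1:5 ⇒ P = (5/6, 1/6)
2. R is the centroid of triangle XAC ⇒ R = (1/3, 1/3)
3. N is the midpoint of PA ⇒ N = (11/12, 1/12)
4. F is the midpoint of NR ⇒ F = (5/8, 5/24)
2·[FPA] = -1/36, 2·[RXA] = -1/3
[FPA]:[RXA] = -1/36:-1/3 = 1/12

[FPA]:[RXA] = 1/12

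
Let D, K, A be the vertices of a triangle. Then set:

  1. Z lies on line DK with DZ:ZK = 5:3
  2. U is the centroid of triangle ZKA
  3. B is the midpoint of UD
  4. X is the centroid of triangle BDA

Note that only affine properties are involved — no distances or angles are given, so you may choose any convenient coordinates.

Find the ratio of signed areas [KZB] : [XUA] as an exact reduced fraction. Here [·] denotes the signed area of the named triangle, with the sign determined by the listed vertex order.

Assign D = (0, 0), K = (1, 0), A = (0, 1) — the answer is frame-independent, so this choice is without loss of generality.
1. Z lies on line DK with DZ:ZK = 5:3 ⇒ Z = (5/8, 0)
2. U is the centroid of triangle ZKA ⇒ U = (13/24, 1/3)
3. B is the midpoint of UD ⇒ B = (13/48, 1/6)
4. X is the centroid of triangle BDA ⇒ X = (13/144, 7/18)
2·[KZB] = -1/16, 2·[XUA] = 13/48
[KZB]:[XUA] = -1/16:13/48 = -3/13

[KZB]:[XUA] = -3/13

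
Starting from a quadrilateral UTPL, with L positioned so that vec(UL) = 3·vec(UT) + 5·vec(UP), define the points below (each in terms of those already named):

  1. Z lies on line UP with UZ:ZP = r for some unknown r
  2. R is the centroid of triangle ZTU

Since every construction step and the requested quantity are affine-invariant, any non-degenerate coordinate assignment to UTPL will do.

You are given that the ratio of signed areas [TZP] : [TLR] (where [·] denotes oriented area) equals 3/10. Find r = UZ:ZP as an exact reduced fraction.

Set U = (0, 0), T = (1, 0), P = (0, 1), L = (3, 5); any affine frame gives the same invariant.
1. With UZ:ZP = r, write λ = r/(r+1) so Z = U + λ·(P−U); Z is affine-linear in λ
2. R is the centroid of triangle ZTU ⇒ R is an affine combination of earlier points and hence also affine-linear in λ
Every point depending on Z is an affine combination of Z and λ-independent points, so each such coordinate is linear in λ; the λ² term in each signed area is a multiple of (P−U)×(P−U) = 0, so 2·[TZP] and 2·[TLR] are each linear in λ. Evaluating at λ=0 and λ=1:
  2·[TZP] = λ − 1,   2·[TLR] = 2/3·λ + 10/3
So [TZP]:[TLR] = (λ − 1) / (2/3·λ + 10/3). Setting this equal to 3/10:
  λ − 1 = 3/10·(2/3·λ + 10/3)  ⇒  λ = 5/2
Then r = λ/(1−λ) = (5/2)/(-3/2) = -5/3. Check: with r = -5/3, Z = (0, 5/2) and [TZP]:[TLR] = 3/10 as required.

r = -5/3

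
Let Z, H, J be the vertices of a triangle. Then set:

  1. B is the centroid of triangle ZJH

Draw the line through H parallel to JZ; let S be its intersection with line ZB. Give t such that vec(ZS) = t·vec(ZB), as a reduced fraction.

Work in coordinates with Z = (0, 0), H = (1, 0), J = (0, 1).
1. B is the centroid of triangle ZJH ⇒ B = (1/3, 1/3)
through H parallel to JZ: direction (0, -1); meets ZB at S = (1, 1)
S = Z + t·(B−Z) with t = 3

t = 3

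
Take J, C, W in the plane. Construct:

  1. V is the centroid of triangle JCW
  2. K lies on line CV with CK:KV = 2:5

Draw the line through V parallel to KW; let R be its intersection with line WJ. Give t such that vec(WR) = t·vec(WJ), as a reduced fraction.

Work in coordinates with J = (0, 0), C = (1, 0), W = (0, 1).
1. V is the centroid of triangle JCW ⇒ V = (1/3, 1/3)
2. K lies on line CV with CK:KV = 2:5 ⇒ K = (17/21, 2/21)
through V parallel to KW: direction (-17/21, 19/21); meets WJ at R = (0, 12/17)
R = W + t·(J−W) with t = 5/17

t = 5/17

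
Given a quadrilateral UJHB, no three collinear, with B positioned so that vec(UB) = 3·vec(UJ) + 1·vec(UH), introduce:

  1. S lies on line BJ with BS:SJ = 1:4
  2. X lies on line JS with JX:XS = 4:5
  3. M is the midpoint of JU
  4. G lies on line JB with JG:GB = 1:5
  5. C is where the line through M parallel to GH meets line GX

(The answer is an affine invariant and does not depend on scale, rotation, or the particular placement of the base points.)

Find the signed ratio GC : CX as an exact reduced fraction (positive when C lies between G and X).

GC:CX = -55/89

Assign U = (0, 0), J = (1, 0), H = (0, 1), B = (3, 1) — the answer is frame-independent, so this choice is without loss of generality.
1. S lies on line BJ with BS:SJ = 1:4 ⇒ S = (13/5, 4/5)
2. X lies on line JS with JX:XS = 4:5 ⇒ X = (77/45, 16/45)
3. M is the midpoint of JU ⇒ M = (1/2, 0)
4. G lies on line JB with JG:GB = 1:5 ⇒ G = (4/3, 1/6)
5. C is where the line through M parallel to GH meets line GX ⇒ C = (13/18, -5/36)
C = G + t·(X−G) with t = -55/34, so GC:CX = t:(1−t) = -55/34:89/34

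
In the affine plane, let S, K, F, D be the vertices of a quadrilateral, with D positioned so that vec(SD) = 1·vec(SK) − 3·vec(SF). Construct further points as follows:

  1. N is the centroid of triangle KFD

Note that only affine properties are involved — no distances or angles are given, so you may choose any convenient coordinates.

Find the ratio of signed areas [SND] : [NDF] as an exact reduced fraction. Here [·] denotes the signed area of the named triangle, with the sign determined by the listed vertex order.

Assign S = (0, 0), K = (1, 0), F = (0, 1), D = (1, -3) — the answer is frame-independent, so this choice is without loss of generality.
1. N is the centroid of triangle KFD ⇒ N = (2/3, -2/3)
2·[SND] = -4/3, 2·[NDF] = -1
[SND]:[NDF] = -4/3:-1 = 4/3

[SND]:[NDF] = 4/3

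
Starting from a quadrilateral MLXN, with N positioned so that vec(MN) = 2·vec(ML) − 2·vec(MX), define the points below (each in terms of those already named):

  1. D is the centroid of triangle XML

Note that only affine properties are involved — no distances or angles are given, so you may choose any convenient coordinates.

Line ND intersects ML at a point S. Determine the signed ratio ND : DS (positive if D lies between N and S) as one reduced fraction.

ND:DS = -7

Choose coordinates M = (0, 0), L = (1, 0), X = (0, 1), N = (2, -2).
1. D is the centroid of triangle XML ⇒ D = (1/3, 1/3)
line ND meets ML at S = (4/7, 0)
D = N + t·(S−N) with t = 7/6, so ND:DS = 7/6:-1/6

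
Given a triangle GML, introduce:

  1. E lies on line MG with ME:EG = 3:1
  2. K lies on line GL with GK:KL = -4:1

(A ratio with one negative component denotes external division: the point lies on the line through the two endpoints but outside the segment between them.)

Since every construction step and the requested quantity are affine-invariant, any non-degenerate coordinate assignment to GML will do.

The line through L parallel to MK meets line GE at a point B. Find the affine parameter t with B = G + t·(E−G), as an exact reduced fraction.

Set G = (0, 0), M = (1, 0), L = (0, 1); any affine frame gives the same invariant.
1. E lies on line MG with ME:EG = 3:1 ⇒ E = (1/4, 0)
2. K lies on line GL with GK:KL = -4:1 ⇒ K = (0, 4/3)
through L parallel to MK: direction (-1, 4/3); meets GE at B = (3/4, 0)
B = G + t·(E−G) with t = 3

t = 3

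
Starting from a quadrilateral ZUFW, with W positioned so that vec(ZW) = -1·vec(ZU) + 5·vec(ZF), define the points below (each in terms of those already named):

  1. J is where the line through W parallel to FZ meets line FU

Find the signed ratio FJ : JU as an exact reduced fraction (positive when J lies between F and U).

FJ:JU = -1/2

Assign Z = (0, 0), U = (1, 0), F = (0, 1), W = (-1, 5) — the answer is frame-independent, so this choice is without loss of generality.
1. J is where the line through W parallel to FZ meets line FU ⇒ J = (-1, 2)
J = F + t·(U−F) with t = -1, so FJ:JU = t:(1−t) = -1:2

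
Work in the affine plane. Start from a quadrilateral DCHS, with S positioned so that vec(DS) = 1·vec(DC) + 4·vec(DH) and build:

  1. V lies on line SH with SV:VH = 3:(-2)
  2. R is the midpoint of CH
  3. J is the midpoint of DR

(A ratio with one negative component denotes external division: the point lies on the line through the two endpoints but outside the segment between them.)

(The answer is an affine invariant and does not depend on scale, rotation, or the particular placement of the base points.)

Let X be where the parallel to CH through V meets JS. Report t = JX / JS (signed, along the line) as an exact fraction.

Set D = (0, 0), C = (1, 0), H = (0, 1), S = (1, 4); any affine frame gives the same invariant.
1. V lies on line SH with SV:VH = 3:(-2) ⇒ V = (-2, -5)
2. R is the midpoint of CH ⇒ R = (1/2, 1/2)
3. J is the midpoint of DR ⇒ J = (1/4, 1/4)
through V parallel to CH: direction (-1, 1); meets JS at X = (-1, -6)
X = J + t·(S−J) with t = -5/3

t = -5/3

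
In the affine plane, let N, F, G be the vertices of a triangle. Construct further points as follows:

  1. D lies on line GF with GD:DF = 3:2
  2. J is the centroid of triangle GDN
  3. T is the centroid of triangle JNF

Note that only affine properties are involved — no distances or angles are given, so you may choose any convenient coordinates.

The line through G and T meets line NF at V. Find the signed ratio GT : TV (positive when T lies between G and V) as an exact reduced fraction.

Work in coordinates with N = (0, 0), F = (1, 0), G = (0, 1).
1. D lies on line GF with GD:DF = 3:2 ⇒ D = (3/5, 2/5)
2. J is the centroid of triangle GDN ⇒ J = (1/5, 7/15)
3. T is the centroid of triangle JNF ⇒ T = (2/5, 7/45)
line GT meets NF at V = (9/19, 0)
T = G + t·(V−G) with t = 38/45, so GT:TV = 38/45:7/45

GT:TV = 38/7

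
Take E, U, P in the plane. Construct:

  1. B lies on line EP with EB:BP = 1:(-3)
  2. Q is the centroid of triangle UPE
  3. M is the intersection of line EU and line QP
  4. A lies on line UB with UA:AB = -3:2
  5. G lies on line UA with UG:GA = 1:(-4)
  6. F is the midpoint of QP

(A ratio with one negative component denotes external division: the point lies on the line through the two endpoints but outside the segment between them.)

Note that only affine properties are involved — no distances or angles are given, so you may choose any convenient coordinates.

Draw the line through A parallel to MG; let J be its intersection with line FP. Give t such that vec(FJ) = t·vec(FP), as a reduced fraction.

Work in coordinates with E = (0, 0), U = (1, 0), P = (0, 1).
1. B lies on line EP with EB:BP = 1:(-3) ⇒ B = (0, -1/2)
2. Q is the centroid of triangle UPE ⇒ Q = (1/3, 1/3)
3. M is the intersection of line EU and line QP ⇒ M = (1/2, 0)
4. A lies on line UB with UA:AB = -3:2 ⇒ A = (-2, -3/2)
5. G lies on line UA with UG:GA = 1:(-4) ⇒ G = (2, 1/2)
6. F is the midpoint of QP ⇒ F = (1/6, 2/3)
through A parallel to MG: direction (3/2, 1/2); meets FP at J = (11/14, -4/7)
J = F + t·(P−F) with t = -26/7

t = -26/7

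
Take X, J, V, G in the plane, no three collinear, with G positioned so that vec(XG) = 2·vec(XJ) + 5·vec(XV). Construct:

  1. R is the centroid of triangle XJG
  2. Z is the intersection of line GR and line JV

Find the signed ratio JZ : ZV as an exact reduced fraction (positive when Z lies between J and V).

JZ:ZV = 5/8

Choose coordinates X = (0, 0), J = (1, 0), V = (0, 1), G = (2, 5).
1. R is the centroid of triangle XJG ⇒ R = (1, 5/3)
2. Z is the intersection of line GR and line JV ⇒ Z = (8/13, 5/13)
Z = J + t·(V−J) with t = 5/13, so JZ:ZV = t:(1−t) = 5/13:8/13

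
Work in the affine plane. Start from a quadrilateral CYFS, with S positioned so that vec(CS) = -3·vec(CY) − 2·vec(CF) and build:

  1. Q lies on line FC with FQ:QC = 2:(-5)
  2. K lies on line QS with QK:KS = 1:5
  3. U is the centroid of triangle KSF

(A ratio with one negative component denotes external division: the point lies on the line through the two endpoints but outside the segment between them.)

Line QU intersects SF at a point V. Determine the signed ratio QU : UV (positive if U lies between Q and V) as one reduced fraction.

Choose coordinates C = (0, 0), Y = (1, 0), F = (0, 1), S = (-3, -2).
1. Q lies on line FC with FQ:QC = 2:(-5) ⇒ Q = (0, 5/3)
2. K lies on line QS with QK:KS = 1:5 ⇒ K = (-1/2, 19/18)
3. U is the centroid of triangle KSF ⇒ U = (-7/6, 1/54)
line QU meets SF at V = (-21/13, -8/13)
U = Q + t·(V−Q) with t = 13/18, so QU:UV = 13/18:5/18

QU:UV = 13/5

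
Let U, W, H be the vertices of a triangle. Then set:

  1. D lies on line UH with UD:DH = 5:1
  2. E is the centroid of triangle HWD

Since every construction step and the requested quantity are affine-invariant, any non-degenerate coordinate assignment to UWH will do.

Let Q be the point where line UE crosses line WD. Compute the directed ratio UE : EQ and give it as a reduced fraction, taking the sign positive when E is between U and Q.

UE:EQ = -16

Choose coordinates U = (0, 0), W = (1, 0), H = (0, 1).
1. D lies on line UH with UD:DH = 5:1 ⇒ D = (0, 5/6)
2. E is the centroid of triangle HWD ⇒ E = (1/3, 11/18)
line UE meets WD at Q = (5/16, 55/96)
E = U + t·(Q−U) with t = 16/15, so UE:EQ = 16/15:-1/15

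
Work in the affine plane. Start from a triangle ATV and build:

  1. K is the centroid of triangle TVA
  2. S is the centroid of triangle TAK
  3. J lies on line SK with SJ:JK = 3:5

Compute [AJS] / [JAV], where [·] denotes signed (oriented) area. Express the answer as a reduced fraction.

Work in coordinates with A = (0, 0), T = (1, 0), V = (0, 1).
1. K is the centroid of triangle TVA ⇒ K = (1/3, 1/3)
2. S is the centroid of triangle TAK ⇒ S = (4/9, 1/9)
3. J lies on line SK with SJ:JK = 3:5 ⇒ J = (29/72, 7/36)
2·[AJS] = -1/24, 2·[JAV] = -29/72
[AJS]:[JAV] = -1/24:-29/72 = 3/29

[AJS]:[JAV] = 3/29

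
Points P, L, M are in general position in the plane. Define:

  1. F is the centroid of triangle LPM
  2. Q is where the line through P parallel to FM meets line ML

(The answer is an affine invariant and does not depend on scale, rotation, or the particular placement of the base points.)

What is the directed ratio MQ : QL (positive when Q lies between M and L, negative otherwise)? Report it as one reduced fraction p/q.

MQ:QL = -1/2

Assign P = (0, 0), L = (1, 0), M = (0, 1) — the answer is frame-independent, so this choice is without loss of generality.
1. F is the centroid of triangle LPM ⇒ F = (1/3, 1/3)
2. Q is where the line through P parallel to FM meets line ML ⇒ Q = (-1, 2)
Q = M + t·(L−M) with t = -1, so MQ:QL = t:(1−t) = -1:2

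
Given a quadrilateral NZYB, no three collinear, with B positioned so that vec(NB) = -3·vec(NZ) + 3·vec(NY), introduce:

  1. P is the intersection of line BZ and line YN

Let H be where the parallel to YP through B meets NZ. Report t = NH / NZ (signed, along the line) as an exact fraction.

t = -3

Work in coordinates with N = (0, 0), Z = (1, 0), Y = (0, 1), B = (-3, 3).
1. P is the intersection of line BZ and line YN ⇒ P = (0, 3/4)
through B parallel to YP: direction (0, -1/4); meets NZ at H = (-3, 0)
H = N + t·(Z−N) with t = -3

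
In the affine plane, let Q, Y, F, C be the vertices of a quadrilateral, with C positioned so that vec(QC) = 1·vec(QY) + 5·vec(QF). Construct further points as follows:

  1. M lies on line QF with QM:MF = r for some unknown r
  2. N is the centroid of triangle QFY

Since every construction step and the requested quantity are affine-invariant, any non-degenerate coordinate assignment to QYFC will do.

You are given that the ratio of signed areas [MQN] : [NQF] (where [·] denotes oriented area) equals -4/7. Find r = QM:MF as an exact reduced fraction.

Set Q = (0, 0), Y = (1, 0), F = (0, 1), C = (1, 5); any affine frame gives the same invariant.
1. With QM:MF = r, write λ = r/(r+1) so M = Q + λ·(F−Q); M is affine-linear in λ
2. N is the centroid of triangle QFY ⇒ N = (1/3, 1/3)
Every point depending on M is an affine combination of M and λ-independent points, so each such coordinate is linear in λ; the λ² term in each signed area is a multiple of (F−Q)×(F−Q) = 0, so 2·[MQN] and 2·[NQF] are each linear in λ. Evaluating at λ=0 and λ=1:
  2·[MQN] = 1/3·λ,   2·[NQF] = -1/3
So [MQN]:[NQF] = (1/3·λ) / (-1/3). Setting this equal to -4/7:
  1/3·λ = -4/7·(-1/3)  ⇒  λ = 4/7
Then r = λ/(1−λ) = (4/7)/(3/7) = 4/3. Check: with r = 4/3, M = (0, 4/7) and [MQN]:[NQF] = -4/7 as required.

r = 4/3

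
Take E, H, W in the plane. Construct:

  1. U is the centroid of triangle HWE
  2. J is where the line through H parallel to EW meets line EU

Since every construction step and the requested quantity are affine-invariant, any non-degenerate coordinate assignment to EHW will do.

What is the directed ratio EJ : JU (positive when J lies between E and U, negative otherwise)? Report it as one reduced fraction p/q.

EJ:JU = -3/2

Choose coordinates E = (0, 0), H = (1, 0), W = (0, 1).
1. U is the centroid of triangle HWE ⇒ U = (1/3, 1/3)
2. J is where the line through H parallel to EW meets line EU ⇒ J = (1, 1)
J = E + t·(U−E) with t = 3, so EJ:JU = t:(1−t) = 3:-2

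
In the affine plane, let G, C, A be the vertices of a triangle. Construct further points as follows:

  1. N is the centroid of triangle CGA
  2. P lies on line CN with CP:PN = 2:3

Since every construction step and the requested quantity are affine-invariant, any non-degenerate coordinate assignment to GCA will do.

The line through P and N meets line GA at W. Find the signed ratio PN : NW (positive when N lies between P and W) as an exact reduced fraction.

Work in coordinates with G = (0, 0), C = (1, 0), A = (0, 1).
1. N is the centroid of triangle CGA ⇒ N = (1/3, 1/3)
2. P lies on line CN with CP:PN = 2:3 ⇒ P = (11/15, 2/15)
line PN meets GA at W = (0, 1/2)
N = P + t·(W−P) with t = 6/11, so PN:NW = 6/11:5/11

PN:NW = 6/5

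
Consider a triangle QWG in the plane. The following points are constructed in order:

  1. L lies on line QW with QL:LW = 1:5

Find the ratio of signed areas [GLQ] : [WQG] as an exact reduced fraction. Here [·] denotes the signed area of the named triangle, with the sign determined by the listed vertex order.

Assign Q = (0, 0), W = (1, 0), G = (0, 1) — the answer is frame-independent, so this choice is without loss of generality.
1. L lies on line QW with QL:LW = 1:5 ⇒ L = (1/6, 0)
2·[GLQ] = -1/6, 2·[WQG] = -1
[GLQ]:[WQG] = -1/6:-1 = 1/6

[GLQ]:[WQG] = 1/6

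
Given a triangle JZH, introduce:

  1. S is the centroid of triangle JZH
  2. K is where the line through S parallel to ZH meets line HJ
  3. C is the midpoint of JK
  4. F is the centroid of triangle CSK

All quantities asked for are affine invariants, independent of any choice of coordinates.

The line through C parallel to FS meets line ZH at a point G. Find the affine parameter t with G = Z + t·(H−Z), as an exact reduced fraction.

t = -1/3

Choose coordinates J = (0, 0), Z = (1, 0), H = (0, 1).
1. S is the centroid of triangle JZH ⇒ S = (1/3, 1/3)
2. K is where the line through S parallel to ZH meets line HJ ⇒ K = (0, 2/3)
3. C is the midpoint of JK ⇒ C = (0, 1/3)
4. F is the centroid of triangle CSK ⇒ F = (1/9, 4/9)
through C parallel to FS: direction (2/9, -1/9); meets ZH at G = (4/3, -1/3)
G = Z + t·(H−Z) with t = -1/3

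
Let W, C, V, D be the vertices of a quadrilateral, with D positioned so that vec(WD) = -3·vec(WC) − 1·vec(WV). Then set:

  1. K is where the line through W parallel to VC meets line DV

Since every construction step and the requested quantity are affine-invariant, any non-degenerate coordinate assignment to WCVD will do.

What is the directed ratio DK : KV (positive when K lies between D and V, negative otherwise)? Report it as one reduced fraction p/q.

DK:KV = 4

Set W = (0, 0), C = (1, 0), V = (0, 1), D = (-3, -1); any affine frame gives the same invariant.
1. K is where the line through W parallel to VC meets line DV ⇒ K = (-3/5, 3/5)
K = D + t·(V−D) with t = 4/5, so DK:KV = t:(1−t) = 4/5:1/5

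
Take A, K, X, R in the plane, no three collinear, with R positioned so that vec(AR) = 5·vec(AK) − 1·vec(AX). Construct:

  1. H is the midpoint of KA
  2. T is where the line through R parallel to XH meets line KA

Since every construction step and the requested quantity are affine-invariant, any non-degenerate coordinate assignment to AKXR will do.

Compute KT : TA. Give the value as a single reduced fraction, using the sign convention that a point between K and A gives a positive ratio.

Work in coordinates with A = (0, 0), K = (1, 0), X = (0, 1), R = (5, -1).
1. H is the midpoint of KA ⇒ H = (1/2, 0)
2. T is where the line through R parallel to XH meets line KA ⇒ T = (9/2, 0)
T = K + t·(A−K) with t = -7/2, so KT:TA = t:(1−t) = -7/2:9/2

KT:TA = -7/9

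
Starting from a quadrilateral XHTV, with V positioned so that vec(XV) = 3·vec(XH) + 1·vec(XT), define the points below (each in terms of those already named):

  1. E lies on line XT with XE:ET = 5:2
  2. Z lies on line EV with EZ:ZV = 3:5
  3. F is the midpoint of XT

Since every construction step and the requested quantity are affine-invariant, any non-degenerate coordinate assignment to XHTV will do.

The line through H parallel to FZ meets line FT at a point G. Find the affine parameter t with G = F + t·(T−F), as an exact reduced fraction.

Work in coordinates with X = (0, 0), H = (1, 0), T = (0, 1), V = (3, 1).
1. E lies on line XT with XE:ET = 5:2 ⇒ E = (0, 5/7)
2. Z lies on line EV with EZ:ZV = 3:5 ⇒ Z = (9/8, 23/28)
3. F is the midpoint of XT ⇒ F = (0, 1/2)
through H parallel to FZ: direction (9/8, 9/28); meets FT at G = (0, -2/7)
G = F + t·(T−F) with t = -11/7

t = -11/7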